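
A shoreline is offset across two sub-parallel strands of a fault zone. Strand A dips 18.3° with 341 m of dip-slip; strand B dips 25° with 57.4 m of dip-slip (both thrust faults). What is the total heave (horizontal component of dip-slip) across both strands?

heave_A = 341 × cos(18.3°) = 323.8 m
heave_B = 57.4 × cos(25°) = 52.02 m
total = 323.8 + 52.02 = 376 m

376 m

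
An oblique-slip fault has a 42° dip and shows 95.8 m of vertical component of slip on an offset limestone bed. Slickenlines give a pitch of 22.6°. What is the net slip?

dip-slip = throw / sin(dip) = 95.8 / sin(42°) = 143.2 m
net slip = dip-slip / sin(rake) = 143.2 / sin(22.6°) = 373 m

373 m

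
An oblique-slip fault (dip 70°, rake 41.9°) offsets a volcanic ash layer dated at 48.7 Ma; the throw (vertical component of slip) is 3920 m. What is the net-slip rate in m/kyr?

0.128 m/kyr

dip-slip = throw / sin(dip) = 3920 / sin(70°) = 4172 m
net slip = dip-slip / sin(rake) = 4172 / sin(41.9°) = 6246 m
rate = 6246 m / 48.7 Ma = 0.000128 m/yr = 0.128 m/kyr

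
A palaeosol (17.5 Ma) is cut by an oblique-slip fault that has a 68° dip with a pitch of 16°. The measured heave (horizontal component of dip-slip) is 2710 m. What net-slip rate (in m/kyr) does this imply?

1.50 m/kyr

dip-slip = heave / cos(dip) = 2710 / cos(68°) = 7234 m
net slip = dip-slip / sin(rake) = 7234 / sin(16°) = 26250 m
rate = 26250 m / 17.5 Ma = 0.00150 m/yr = 1.50 m/kyr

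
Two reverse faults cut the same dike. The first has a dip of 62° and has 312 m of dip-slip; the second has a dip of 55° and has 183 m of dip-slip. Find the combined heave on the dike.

heave_A = 312 × cos(62°) = 146.5 m
heave_B = 183 × cos(55°) = 105 m
total = 146.5 + 105 = 251 m

251 m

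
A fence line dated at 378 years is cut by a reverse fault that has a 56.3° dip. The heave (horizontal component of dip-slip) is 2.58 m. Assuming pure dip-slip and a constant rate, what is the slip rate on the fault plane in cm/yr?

dip-slip = heave / cos(dip) = 2.58 m / cos(56.3°) = 4.650 m
rate = 4.650 m / 378 years = 0.0123 m/yr = 1.23 cm/yr

1.23 cm/yr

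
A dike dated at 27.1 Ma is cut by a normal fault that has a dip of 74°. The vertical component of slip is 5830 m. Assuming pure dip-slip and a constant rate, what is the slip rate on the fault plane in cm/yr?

dip-slip = throw / sin(dip) = 5830 m / sin(74°) = 6065 m
rate = 6065 m / 27.1 Ma = 0.000224 m/yr = 0.0224 cm/yr

0.0224 cm/yr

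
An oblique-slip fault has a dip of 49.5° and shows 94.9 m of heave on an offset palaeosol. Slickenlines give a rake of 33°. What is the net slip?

dip-slip = heave / cos(dip) = 94.9 / cos(49.5°) = 146.1 m
net slip = dip-slip / sin(rake) = 146.1 / sin(33°) = 268 m

268 m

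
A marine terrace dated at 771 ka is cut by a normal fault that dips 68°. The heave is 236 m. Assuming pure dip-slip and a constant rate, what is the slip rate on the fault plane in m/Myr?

817 m/Myr

dip-slip = heave / cos(dip) = 236 m / cos(68°) = 630 m
rate = 630 m / 771 ka = 0.000817 m/yr = 817 m/Myr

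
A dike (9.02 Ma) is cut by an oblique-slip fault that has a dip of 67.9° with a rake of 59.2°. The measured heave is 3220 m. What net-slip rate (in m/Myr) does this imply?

1100 m/Myr

dip-slip = heave / cos(dip) = 3220 / cos(67.9°) = 8559 m
net slip = dip-slip / sin(rake) = 8559 / sin(59.2°) = 9964 m
rate = 9964 m / 9.02 Ma = 0.00110 m/yr = 1100 m/Myr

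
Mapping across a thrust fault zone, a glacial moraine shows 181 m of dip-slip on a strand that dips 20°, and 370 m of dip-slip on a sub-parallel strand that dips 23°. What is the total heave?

511 m

heave_A = 181 × cos(20°) = 170.1 m
heave_B = 370 × cos(23°) = 340.6 m
total = 170.1 + 340.6 = 511 m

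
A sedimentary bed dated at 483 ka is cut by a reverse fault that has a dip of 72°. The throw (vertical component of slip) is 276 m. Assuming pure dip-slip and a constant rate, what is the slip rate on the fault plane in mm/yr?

dip-slip = throw / sin(dip) = 276 m / sin(72°) = 290.2 m
rate = 290.2 m / 483 ka = 0.000601 m/yr = 0.601 mm/yr

0.601 mm/yr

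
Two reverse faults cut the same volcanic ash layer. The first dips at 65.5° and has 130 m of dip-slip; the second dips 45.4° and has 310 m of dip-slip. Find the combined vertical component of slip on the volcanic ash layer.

339 m

throw_A = 130 × sin(65.5°) = 118.3 m
throw_B = 310 × sin(45.4°) = 220.7 m
total = 118.3 + 220.7 = 339 m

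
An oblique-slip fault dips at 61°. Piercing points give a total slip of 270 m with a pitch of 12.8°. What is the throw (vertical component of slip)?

52.3 m

dip-slip = net slip × sin(rake) = 270 m × sin(12.8°) = 59.82 m
throw = dip-slip × sin(dip) = 59.82 × sin(61°) = 52.3 m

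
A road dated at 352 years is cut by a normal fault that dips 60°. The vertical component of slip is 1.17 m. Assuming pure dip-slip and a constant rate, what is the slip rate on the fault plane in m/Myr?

dip-slip = throw / sin(dip) = 1.17 m / sin(60°) = 1.351 m
rate = 1.351 m / 352 years = 0.00384 m/yr = 3840 m/Myr

3840 m/Myr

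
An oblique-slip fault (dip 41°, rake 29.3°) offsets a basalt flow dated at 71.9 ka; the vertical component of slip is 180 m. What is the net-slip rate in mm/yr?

dip-slip = throw / sin(dip) = 180 / sin(41°) = 274.4 m
net slip = dip-slip / sin(rake) = 274.4 / sin(29.3°) = 560.6 m
rate = 560.6 m / 71.9 ka = 0.00780 m/yr = 7.80 mm/yr

7.80 mm/yr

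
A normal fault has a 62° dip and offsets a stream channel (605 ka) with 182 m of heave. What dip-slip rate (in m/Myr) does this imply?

dip-slip = heave / cos(dip) = 182 m / cos(62°) = 387.7 m
rate = 387.7 m / 605 ka = 0.000641 m/yr = 641 m/Myr

641 m/Myr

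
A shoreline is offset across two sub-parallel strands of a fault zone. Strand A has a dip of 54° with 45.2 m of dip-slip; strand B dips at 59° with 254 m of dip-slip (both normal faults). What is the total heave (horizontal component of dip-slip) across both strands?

157 m

heave_A = 45.2 × cos(54°) = 26.57 m
heave_B = 254 × cos(59°) = 130.8 m
total = 26.57 + 130.8 = 157 m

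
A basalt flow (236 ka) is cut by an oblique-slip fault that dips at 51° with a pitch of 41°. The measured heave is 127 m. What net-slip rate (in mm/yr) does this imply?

1.30 mm/yr

dip-slip = heave / cos(dip) = 127 / cos(51°) = 201.8 m
net slip = dip-slip / sin(rake) = 201.8 / sin(41°) = 307.6 m
rate = 307.6 m / 236 ka = 0.00130 m/yr = 1.30 mm/yr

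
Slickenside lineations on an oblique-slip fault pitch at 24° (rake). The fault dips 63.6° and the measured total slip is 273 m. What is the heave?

49.4 m

dip-slip = net slip × sin(rake) = 273 m × sin(24°) = 111 m
heave = dip-slip × cos(dip) = 111 × cos(63.6°) = 49.4 m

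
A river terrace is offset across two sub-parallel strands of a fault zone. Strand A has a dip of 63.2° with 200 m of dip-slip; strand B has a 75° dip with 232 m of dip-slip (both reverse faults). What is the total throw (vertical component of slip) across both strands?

throw_A = 200 × sin(63.2°) = 178.5 m
throw_B = 232 × sin(75°) = 224.1 m
total = 178.5 + 224.1 = 403 m

403 m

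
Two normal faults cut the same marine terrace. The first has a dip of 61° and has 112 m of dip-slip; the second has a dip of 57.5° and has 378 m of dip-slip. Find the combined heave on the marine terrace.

heave_A = 112 × cos(61°) = 54.30 m
heave_B = 378 × cos(57.5°) = 203.1 m
total = 54.30 + 203.1 = 257 m

257 m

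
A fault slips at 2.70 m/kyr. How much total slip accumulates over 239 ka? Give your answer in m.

645 m

slip = rate × time = 2.70 m/kyr × 239 ka = 645 m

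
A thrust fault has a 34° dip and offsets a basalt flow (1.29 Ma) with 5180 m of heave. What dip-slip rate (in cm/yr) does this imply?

0.484 cm/yr

dip-slip = heave / cos(dip) = 5180 m / cos(34°) = 6248 m
rate = 6248 m / 1.29 Ma = 0.00484 m/yr = 0.484 cm/yr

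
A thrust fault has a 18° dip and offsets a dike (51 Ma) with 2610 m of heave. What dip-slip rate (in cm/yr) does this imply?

0.00538 cm/yr

dip-slip = heave / cos(dip) = 2610 m / cos(18°) = 2744 m
rate = 2744 m / 51 Ma = 0.0000538 m/yr = 0.00538 cm/yr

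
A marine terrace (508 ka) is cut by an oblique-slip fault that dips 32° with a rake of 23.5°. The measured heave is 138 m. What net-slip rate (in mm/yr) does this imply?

0.803 mm/yr

dip-slip = heave / cos(dip) = 138 / cos(32°) = 162.7 m
net slip = dip-slip / sin(rake) = 162.7 / sin(23.5°) = 408.1 m
rate = 408.1 m / 508 ka = 0.000803 m/yr = 0.803 mm/yr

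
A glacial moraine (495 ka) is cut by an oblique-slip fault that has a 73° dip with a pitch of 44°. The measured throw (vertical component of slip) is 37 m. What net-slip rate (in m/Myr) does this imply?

dip-slip = throw / sin(dip) = 37 / sin(73°) = 38.69 m
net slip = dip-slip / sin(rake) = 38.69 / sin(44°) = 55.70 m
rate = 55.70 m / 495 ka = 0.000113 m/yr = 113 m/Myr

113 m/Myr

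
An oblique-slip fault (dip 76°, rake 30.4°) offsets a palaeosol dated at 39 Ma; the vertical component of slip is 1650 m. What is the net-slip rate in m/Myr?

86.2 m/Myr

dip-slip = throw / sin(dip) = 1650 / sin(76°) = 1701 m
net slip = dip-slip / sin(rake) = 1701 / sin(30.4°) = 3360 m
rate = 3360 m / 39 Ma = 0.0000862 m/yr = 86.2 m/Myr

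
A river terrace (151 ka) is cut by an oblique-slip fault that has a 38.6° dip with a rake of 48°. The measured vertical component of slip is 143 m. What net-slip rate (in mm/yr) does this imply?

2.04 mm/yr

dip-slip = throw / sin(dip) = 143 / sin(38.6°) = 229.2 m
net slip = dip-slip / sin(rake) = 229.2 / sin(48°) = 308.4 m
rate = 308.4 m / 151 ka = 0.00204 m/yr = 2.04 mm/yr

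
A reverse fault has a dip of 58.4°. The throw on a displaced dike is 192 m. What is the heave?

118 m

heave = throw / tan(dip) = 192 / tan(58.4°) = 118 m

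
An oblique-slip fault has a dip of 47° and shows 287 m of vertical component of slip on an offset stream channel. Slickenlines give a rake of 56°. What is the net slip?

473 m

dip-slip = throw / sin(dip) = 287 / sin(47°) = 392.4 m
net slip = dip-slip / sin(rake) = 392.4 / sin(56°) = 473 m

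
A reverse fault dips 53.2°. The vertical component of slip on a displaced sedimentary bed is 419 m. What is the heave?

heave = throw / tan(dip) = 419 / tan(53.2°) = 313 m

313 m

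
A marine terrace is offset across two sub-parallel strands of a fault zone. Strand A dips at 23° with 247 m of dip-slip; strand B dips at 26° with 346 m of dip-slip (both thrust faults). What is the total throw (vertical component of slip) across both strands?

throw_A = 247 × sin(23°) = 96.51 m
throw_B = 346 × sin(26°) = 151.7 m
total = 96.51 + 151.7 = 248 m

248 m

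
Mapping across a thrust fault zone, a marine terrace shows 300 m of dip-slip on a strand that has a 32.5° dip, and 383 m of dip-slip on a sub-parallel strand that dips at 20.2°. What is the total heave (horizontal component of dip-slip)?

heave_A = 300 × cos(32.5°) = 253 m
heave_B = 383 × cos(20.2°) = 359.4 m
total = 253 + 359.4 = 612 m

612 m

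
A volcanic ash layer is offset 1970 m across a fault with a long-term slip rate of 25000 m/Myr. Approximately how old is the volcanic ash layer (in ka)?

age = offset / rate = 1970 m / (25000 m/Myr) = 78800 yr = 78.8 ka

78.8 ka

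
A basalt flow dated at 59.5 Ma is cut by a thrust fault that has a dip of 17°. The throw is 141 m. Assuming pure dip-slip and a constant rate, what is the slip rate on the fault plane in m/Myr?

dip-slip = throw / sin(dip) = 141 m / sin(17°) = 482.3 m
rate = 482.3 m / 59.5 Ma = 0.00000811 m/yr = 8.11 m/Myr

8.11 m/Myr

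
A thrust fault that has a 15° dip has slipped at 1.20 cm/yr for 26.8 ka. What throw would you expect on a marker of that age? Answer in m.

83.2 m

dip-slip = rate × time = 1.20 cm/yr × 26.8 ka = 321.6 m
throw = dip-slip × sin(dip) = 321.6 × sin(15°) = 83.2 m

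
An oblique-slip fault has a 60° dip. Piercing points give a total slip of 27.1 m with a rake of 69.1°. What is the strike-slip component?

9.67 m

strike-slip = net slip × cos(rake) = 27.1 m × cos(69.1°) = 9.67 m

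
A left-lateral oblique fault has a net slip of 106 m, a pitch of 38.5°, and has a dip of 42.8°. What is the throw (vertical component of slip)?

44.8 m

dip-slip = net slip × sin(rake) = 106 m × sin(38.5°) = 65.99 m
throw = dip-slip × sin(dip) = 65.99 × sin(42.8°) = 44.8 m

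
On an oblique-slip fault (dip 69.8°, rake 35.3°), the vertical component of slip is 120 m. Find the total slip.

221 m

dip-slip = throw / sin(dip) = 120 / sin(69.8°) = 127.9 m
net slip = dip-slip / sin(rake) = 127.9 / sin(35.3°) = 221 m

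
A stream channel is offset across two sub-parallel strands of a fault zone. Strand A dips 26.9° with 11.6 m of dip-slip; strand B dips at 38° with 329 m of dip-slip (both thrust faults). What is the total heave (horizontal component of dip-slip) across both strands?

heave_A = 11.6 × cos(26.9°) = 10.34 m
heave_B = 329 × cos(38°) = 259.3 m
total = 10.34 + 259.3 = 270 m

270 m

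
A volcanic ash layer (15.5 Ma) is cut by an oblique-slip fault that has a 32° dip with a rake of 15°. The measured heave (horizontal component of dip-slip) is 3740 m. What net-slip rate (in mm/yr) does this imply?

dip-slip = heave / cos(dip) = 3740 / cos(32°) = 4410 m
net slip = dip-slip / sin(rake) = 4410 / sin(15°) = 17040 m
rate = 17040 m / 15.5 Ma = 0.00110 m/yr = 1.10 mm/yr

1.10 mm/yr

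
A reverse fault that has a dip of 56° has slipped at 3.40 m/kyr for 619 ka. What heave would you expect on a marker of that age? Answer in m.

1180 m

dip-slip = rate × time = 3.40 m/kyr × 619 ka = 2105 m
heave = dip-slip × cos(dip) = 2105 × cos(56°) = 1180 m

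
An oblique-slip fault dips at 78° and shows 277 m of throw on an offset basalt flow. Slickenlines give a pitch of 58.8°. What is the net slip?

331 m

dip-slip = throw / sin(dip) = 277 / sin(78°) = 283.2 m
net slip = dip-slip / sin(rake) = 283.2 / sin(58.8°) = 331 m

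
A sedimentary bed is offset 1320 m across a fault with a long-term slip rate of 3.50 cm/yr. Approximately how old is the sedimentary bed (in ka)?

age = offset / rate = 1320 m / (3.50 cm/yr) = 37700 yr = 37.7 ka

37.7 ka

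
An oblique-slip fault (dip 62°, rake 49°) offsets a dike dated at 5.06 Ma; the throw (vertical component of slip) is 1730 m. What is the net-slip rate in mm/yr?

dip-slip = throw / sin(dip) = 1730 / sin(62°) = 1959 m
net slip = dip-slip / sin(rake) = 1959 / sin(49°) = 2596 m
rate = 2596 m / 5.06 Ma = 0.000513 m/yr = 0.513 mm/yr

0.513 mm/yr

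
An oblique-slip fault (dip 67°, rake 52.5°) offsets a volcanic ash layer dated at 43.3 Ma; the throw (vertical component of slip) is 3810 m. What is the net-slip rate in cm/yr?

dip-slip = throw / sin(dip) = 3810 / sin(67°) = 4139 m
net slip = dip-slip / sin(rake) = 4139 / sin(52.5°) = 5217 m
rate = 5217 m / 43.3 Ma = 0.000120 m/yr = 0.0120 cm/yr

0.0120 cm/yr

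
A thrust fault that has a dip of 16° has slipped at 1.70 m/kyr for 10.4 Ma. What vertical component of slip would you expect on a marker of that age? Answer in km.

dip-slip = rate × time = 1.70 m/kyr × 10.4 Ma = 17680 m
throw = dip-slip × sin(dip) = 17680 × sin(16°) = 4870 m = 4.87 km

4.87 km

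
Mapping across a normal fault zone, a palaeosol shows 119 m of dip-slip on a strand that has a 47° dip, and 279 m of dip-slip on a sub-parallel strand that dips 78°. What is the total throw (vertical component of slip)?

throw_A = 119 × sin(47°) = 87.03 m
throw_B = 279 × sin(78°) = 272.9 m
total = 87.03 + 272.9 = 360 m

360 m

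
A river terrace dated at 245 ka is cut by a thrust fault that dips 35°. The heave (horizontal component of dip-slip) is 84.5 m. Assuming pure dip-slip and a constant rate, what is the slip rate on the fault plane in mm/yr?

dip-slip = heave / cos(dip) = 84.5 m / cos(35°) = 103.2 m
rate = 103.2 m / 245 ka = 0.000421 m/yr = 0.421 mm/yr

0.421 mm/yr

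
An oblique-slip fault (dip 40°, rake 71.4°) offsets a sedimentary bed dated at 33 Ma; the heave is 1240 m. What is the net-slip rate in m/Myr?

51.8 m/Myr

dip-slip = heave / cos(dip) = 1240 / cos(40°) = 1619 m
net slip = dip-slip / sin(rake) = 1619 / sin(71.4°) = 1708 m
rate = 1708 m / 33 Ma = 0.0000518 m/yr = 51.8 m/Myr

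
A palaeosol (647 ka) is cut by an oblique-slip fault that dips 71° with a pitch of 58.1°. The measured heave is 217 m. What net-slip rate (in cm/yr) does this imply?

0.121 cm/yr

dip-slip = heave / cos(dip) = 217 / cos(71°) = 666.5 m
net slip = dip-slip / sin(rake) = 666.5 / sin(58.1°) = 785.1 m
rate = 785.1 m / 647 ka = 0.00121 m/yr = 0.121 cm/yr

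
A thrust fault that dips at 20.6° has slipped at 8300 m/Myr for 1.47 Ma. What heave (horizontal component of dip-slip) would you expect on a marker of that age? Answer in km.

11.4 km

dip-slip = rate × time = 8300 m/Myr × 1.47 Ma = 12200 m
heave = dip-slip × cos(dip) = 12200 × cos(20.6°) = 11400 m = 11.4 km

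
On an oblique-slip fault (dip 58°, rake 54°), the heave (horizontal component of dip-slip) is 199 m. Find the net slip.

464 m

dip-slip = heave / cos(dip) = 199 / cos(58°) = 375.5 m
net slip = dip-slip / sin(rake) = 375.5 / sin(54°) = 464 m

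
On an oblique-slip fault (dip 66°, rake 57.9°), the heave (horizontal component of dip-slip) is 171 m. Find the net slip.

dip-slip = heave / cos(dip) = 171 / cos(66°) = 420.4 m
net slip = dip-slip / sin(rake) = 420.4 / sin(57.9°) = 496 m

496 m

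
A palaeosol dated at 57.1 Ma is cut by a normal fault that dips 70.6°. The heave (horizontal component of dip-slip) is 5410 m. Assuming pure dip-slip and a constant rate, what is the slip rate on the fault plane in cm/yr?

0.0285 cm/yr

dip-slip = heave / cos(dip) = 5410 m / cos(70.6°) = 16290 m
rate = 16290 m / 57.1 Ma = 0.000285 m/yr = 0.0285 cm/yr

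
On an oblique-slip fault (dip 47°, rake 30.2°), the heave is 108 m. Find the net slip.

dip-slip = heave / cos(dip) = 108 / cos(47°) = 158.4 m
net slip = dip-slip / sin(rake) = 158.4 / sin(30.2°) = 315 m

315 m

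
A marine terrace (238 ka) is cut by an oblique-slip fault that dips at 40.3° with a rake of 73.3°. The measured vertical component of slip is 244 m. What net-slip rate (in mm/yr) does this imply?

dip-slip = throw / sin(dip) = 244 / sin(40.3°) = 377.2 m
net slip = dip-slip / sin(rake) = 377.2 / sin(73.3°) = 393.9 m
rate = 393.9 m / 238 ka = 0.00165 m/yr = 1.65 mm/yr

1.65 mm/yr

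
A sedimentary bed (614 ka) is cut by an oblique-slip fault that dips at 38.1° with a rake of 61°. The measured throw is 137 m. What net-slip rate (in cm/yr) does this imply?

dip-slip = throw / sin(dip) = 137 / sin(38.1°) = 222 m
net slip = dip-slip / sin(rake) = 222 / sin(61°) = 253.9 m
rate = 253.9 m / 614 ka = 0.000413 m/yr = 0.0413 cm/yr

0.0413 cm/yr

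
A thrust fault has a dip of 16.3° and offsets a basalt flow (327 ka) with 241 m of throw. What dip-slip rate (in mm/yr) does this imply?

2.63 mm/yr

dip-slip = throw / sin(dip) = 241 m / sin(16.3°) = 858.7 m
rate = 858.7 m / 327 ka = 0.00263 m/yr = 2.63 mm/yr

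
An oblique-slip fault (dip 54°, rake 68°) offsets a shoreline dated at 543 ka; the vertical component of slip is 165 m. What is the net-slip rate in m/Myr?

dip-slip = throw / sin(dip) = 165 / sin(54°) = 204 m
net slip = dip-slip / sin(rake) = 204 / sin(68°) = 220 m
rate = 220 m / 543 ka = 0.000405 m/yr = 405 m/Myr

405 m/Myr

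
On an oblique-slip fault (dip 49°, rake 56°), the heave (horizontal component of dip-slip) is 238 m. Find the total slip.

dip-slip = heave / cos(dip) = 238 / cos(49°) = 362.8 m
net slip = dip-slip / sin(rake) = 362.8 / sin(56°) = 438 m

438 m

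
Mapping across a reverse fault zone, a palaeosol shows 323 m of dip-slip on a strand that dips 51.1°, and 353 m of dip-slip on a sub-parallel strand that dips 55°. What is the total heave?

heave_A = 323 × cos(51.1°) = 202.8 m
heave_B = 353 × cos(55°) = 202.5 m
total = 202.8 + 202.5 = 405 m

405 m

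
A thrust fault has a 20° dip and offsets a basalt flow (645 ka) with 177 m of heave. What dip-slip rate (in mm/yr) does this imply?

dip-slip = heave / cos(dip) = 177 m / cos(20°) = 188.4 m
rate = 188.4 m / 645 ka = 0.000292 m/yr = 0.292 mm/yr

0.292 mm/yr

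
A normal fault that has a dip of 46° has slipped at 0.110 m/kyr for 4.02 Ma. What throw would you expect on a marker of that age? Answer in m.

318 m

dip-slip = rate × time = 0.110 m/kyr × 4.02 Ma = 442.2 m
throw = dip-slip × sin(dip) = 442.2 × sin(46°) = 318 m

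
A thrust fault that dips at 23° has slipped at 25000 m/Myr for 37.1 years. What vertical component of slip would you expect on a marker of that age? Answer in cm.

36.2 cm

dip-slip = rate × time = 25000 m/Myr × 37.1 years = 0.9275 m
throw = dip-slip × sin(dip) = 0.9275 × sin(23°) = 0.362 m = 36.2 cm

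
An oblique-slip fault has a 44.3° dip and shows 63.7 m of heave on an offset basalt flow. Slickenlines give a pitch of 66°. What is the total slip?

dip-slip = heave / cos(dip) = 63.7 / cos(44.3°) = 89 m
net slip = dip-slip / sin(rake) = 89 / sin(66°) = 97.4 m

97.4 m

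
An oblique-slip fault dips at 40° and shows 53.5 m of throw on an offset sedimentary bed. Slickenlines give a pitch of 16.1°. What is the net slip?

300 m

dip-slip = throw / sin(dip) = 53.5 / sin(40°) = 83.23 m
net slip = dip-slip / sin(rake) = 83.23 / sin(16.1°) = 300 m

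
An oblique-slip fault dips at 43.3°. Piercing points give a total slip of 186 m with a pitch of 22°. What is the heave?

dip-slip = net slip × sin(rake) = 186 m × sin(22°) = 69.68 m
heave = dip-slip × cos(dip) = 69.68 × cos(43.3°) = 50.7 m

50.7 m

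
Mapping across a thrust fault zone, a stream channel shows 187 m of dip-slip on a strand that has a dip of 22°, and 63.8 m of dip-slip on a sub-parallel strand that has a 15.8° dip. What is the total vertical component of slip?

throw_A = 187 × sin(22°) = 70.05 m
throw_B = 63.8 × sin(15.8°) = 17.37 m
total = 70.05 + 17.37 = 87.4 m

87.4 m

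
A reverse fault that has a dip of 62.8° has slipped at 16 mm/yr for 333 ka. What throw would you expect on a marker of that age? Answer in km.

dip-slip = rate × time = 16 mm/yr × 333 ka = 5328 m
throw = dip-slip × sin(dip) = 5328 × sin(62.8°) = 4740 m = 4.74 km

4.74 km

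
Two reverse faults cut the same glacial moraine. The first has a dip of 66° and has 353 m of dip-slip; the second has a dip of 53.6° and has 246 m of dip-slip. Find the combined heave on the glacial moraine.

heave_A = 353 × cos(66°) = 143.6 m
heave_B = 246 × cos(53.6°) = 146 m
total = 143.6 + 146 = 290 m

290 m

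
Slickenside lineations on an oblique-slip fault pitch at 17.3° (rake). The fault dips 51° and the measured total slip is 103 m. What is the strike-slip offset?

98.3 m

strike-slip = net slip × cos(rake) = 103 m × cos(17.3°) = 98.3 m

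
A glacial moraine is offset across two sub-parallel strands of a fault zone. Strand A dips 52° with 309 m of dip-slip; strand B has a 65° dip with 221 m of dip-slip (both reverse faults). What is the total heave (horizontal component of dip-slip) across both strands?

heave_A = 309 × cos(52°) = 190.2 m
heave_B = 221 × cos(65°) = 93.40 m
total = 190.2 + 93.40 = 284 m

284 m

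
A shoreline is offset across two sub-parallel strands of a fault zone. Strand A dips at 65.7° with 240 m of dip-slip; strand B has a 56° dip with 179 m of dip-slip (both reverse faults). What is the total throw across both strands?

throw_A = 240 × sin(65.7°) = 218.7 m
throw_B = 179 × sin(56°) = 148.4 m
total = 218.7 + 148.4 = 367 m

367 m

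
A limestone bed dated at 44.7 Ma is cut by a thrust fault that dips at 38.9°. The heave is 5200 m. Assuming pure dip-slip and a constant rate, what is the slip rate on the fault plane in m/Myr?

149 m/Myr

dip-slip = heave / cos(dip) = 5200 m / cos(38.9°) = 6682 m
rate = 6682 m / 44.7 Ma = 0.000149 m/yr = 149 m/Myr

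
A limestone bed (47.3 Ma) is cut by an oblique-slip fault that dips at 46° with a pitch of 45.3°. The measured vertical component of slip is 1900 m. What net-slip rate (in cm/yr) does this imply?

0.00786 cm/yr

dip-slip = throw / sin(dip) = 1900 / sin(46°) = 2641 m
net slip = dip-slip / sin(rake) = 2641 / sin(45.3°) = 3716 m
rate = 3716 m / 47.3 Ma = 0.0000786 m/yr = 0.00786 cm/yr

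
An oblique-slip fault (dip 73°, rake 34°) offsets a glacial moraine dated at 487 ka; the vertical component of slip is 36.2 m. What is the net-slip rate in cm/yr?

dip-slip = throw / sin(dip) = 36.2 / sin(73°) = 37.85 m
net slip = dip-slip / sin(rake) = 37.85 / sin(34°) = 67.69 m
rate = 67.69 m / 487 ka = 0.000139 m/yr = 0.0139 cm/yr

0.0139 cm/yr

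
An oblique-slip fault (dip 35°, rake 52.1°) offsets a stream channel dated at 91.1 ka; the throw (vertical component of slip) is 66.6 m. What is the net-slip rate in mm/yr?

dip-slip = throw / sin(dip) = 66.6 / sin(35°) = 116.1 m
net slip = dip-slip / sin(rake) = 116.1 / sin(52.1°) = 147.1 m
rate = 147.1 m / 91.1 ka = 0.00162 m/yr = 1.62 mm/yr

1.62 mm/yr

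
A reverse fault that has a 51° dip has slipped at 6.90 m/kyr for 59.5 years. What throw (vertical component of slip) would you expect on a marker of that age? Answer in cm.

31.9 cm

dip-slip = rate × time = 6.90 m/kyr × 59.5 years = 0.4106 m
throw = dip-slip × sin(dip) = 0.4106 × sin(51°) = 0.319 m = 31.9 cm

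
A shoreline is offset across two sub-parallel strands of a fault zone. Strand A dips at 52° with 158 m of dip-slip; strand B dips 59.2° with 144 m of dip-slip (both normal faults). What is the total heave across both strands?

171 m

heave_A = 158 × cos(52°) = 97.27 m
heave_B = 144 × cos(59.2°) = 73.73 m
total = 97.27 + 73.73 = 171 m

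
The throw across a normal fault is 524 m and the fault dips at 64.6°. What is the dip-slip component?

dip-slip = throw / sin(dip) = 524 / sin(64.6°) = 580 m

580 m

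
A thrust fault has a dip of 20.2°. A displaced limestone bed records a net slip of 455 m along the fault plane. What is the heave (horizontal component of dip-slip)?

427 m

heave = dip-slip × cos(dip) = 455 m × cos(20.2°) = 427 m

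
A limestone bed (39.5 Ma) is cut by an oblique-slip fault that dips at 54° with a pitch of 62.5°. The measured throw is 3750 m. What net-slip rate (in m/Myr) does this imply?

132 m/Myr

dip-slip = throw / sin(dip) = 3750 / sin(54°) = 4635 m
net slip = dip-slip / sin(rake) = 4635 / sin(62.5°) = 5226 m
rate = 5226 m / 39.5 Ma = 0.000132 m/yr = 132 m/Myr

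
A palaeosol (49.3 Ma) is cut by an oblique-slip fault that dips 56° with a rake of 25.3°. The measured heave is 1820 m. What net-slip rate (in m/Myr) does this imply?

dip-slip = heave / cos(dip) = 1820 / cos(56°) = 3255 m
net slip = dip-slip / sin(rake) = 3255 / sin(25.3°) = 7616 m
rate = 7616 m / 49.3 Ma = 0.000154 m/yr = 154 m/Myr

154 m/Myr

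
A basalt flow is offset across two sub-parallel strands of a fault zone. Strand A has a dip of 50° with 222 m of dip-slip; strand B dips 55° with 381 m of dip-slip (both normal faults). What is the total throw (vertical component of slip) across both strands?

482 m

throw_A = 222 × sin(50°) = 170.1 m
throw_B = 381 × sin(55°) = 312.1 m
total = 170.1 + 312.1 = 482 m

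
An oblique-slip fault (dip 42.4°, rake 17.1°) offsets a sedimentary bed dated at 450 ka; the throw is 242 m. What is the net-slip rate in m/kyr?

dip-slip = throw / sin(dip) = 242 / sin(42.4°) = 358.9 m
net slip = dip-slip / sin(rake) = 358.9 / sin(17.1°) = 1221 m
rate = 1221 m / 450 ka = 0.00271 m/yr = 2.71 m/kyr

2.71 m/kyr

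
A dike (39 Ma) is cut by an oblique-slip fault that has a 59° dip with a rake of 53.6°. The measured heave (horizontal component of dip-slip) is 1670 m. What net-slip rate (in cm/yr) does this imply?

dip-slip = heave / cos(dip) = 1670 / cos(59°) = 3242 m
net slip = dip-slip / sin(rake) = 3242 / sin(53.6°) = 4028 m
rate = 4028 m / 39 Ma = 0.000103 m/yr = 0.0103 cm/yr

0.0103 cm/yr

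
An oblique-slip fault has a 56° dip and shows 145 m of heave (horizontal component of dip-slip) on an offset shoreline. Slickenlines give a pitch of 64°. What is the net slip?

289 m

dip-slip = heave / cos(dip) = 145 / cos(56°) = 259.3 m
net slip = dip-slip / sin(rake) = 259.3 / sin(64°) = 289 m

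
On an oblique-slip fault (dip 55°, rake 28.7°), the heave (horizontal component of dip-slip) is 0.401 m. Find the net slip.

dip-slip = heave / cos(dip) = 0.401 / cos(55°) = 0.6991 m
net slip = dip-slip / sin(rake) = 0.6991 / sin(28.7°) = 1.46 m

1.46 m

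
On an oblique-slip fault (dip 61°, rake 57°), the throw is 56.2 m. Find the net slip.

dip-slip = throw / sin(dip) = 56.2 / sin(61°) = 64.26 m
net slip = dip-slip / sin(rake) = 64.26 / sin(57°) = 76.6 m

76.6 m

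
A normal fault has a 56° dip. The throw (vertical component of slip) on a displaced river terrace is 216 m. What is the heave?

heave = throw / tan(dip) = 216 / tan(56°) = 146 m

146 m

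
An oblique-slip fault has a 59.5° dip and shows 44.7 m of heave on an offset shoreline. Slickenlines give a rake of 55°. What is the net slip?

108 m

dip-slip = heave / cos(dip) = 44.7 / cos(59.5°) = 88.07 m
net slip = dip-slip / sin(rake) = 88.07 / sin(55°) = 108 m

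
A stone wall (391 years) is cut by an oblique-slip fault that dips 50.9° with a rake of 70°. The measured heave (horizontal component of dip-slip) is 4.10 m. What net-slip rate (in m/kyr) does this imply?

17.7 m/kyr

dip-slip = heave / cos(dip) = 4.10 / cos(50.9°) = 6.501 m
net slip = dip-slip / sin(rake) = 6.501 / sin(70°) = 6.918 m
rate = 6.918 m / 391 years = 0.0177 m/yr = 17.7 m/kyr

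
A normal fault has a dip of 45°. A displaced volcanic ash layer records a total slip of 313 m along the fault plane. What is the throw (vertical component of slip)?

221 m

throw = dip-slip × sin(dip) = 313 m × sin(45°) = 221 m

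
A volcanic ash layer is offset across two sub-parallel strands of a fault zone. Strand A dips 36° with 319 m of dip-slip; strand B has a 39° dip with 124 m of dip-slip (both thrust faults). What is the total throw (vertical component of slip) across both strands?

266 m

throw_A = 319 × sin(36°) = 187.5 m
throw_B = 124 × sin(39°) = 78.04 m
total = 187.5 + 78.04 = 266 m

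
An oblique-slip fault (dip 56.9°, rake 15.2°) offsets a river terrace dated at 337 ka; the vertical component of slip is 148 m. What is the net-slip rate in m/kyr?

2 m/kyr

dip-slip = throw / sin(dip) = 148 / sin(56.9°) = 176.7 m
net slip = dip-slip / sin(rake) = 176.7 / sin(15.2°) = 673.8 m
rate = 673.8 m / 337 ka = 0.00200 m/yr = 2 m/kyr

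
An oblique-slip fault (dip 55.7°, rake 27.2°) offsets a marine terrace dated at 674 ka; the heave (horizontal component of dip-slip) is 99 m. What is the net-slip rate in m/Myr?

dip-slip = heave / cos(dip) = 99 / cos(55.7°) = 175.7 m
net slip = dip-slip / sin(rake) = 175.7 / sin(27.2°) = 384.3 m
rate = 384.3 m / 674 ka = 0.000570 m/yr = 570 m/Myr

570 m/Myr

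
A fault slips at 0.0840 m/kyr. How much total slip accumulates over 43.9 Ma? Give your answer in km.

3.69 km

slip = rate × time = 0.0840 m/kyr × 43.9 Ma = 3690 m = 3.69 km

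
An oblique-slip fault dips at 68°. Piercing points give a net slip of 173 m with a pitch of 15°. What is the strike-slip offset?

strike-slip = net slip × cos(rake) = 173 m × cos(15°) = 167 m

167 m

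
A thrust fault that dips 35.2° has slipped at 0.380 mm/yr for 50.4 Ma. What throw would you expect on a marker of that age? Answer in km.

dip-slip = rate × time = 0.380 mm/yr × 50.4 Ma = 19150 m
throw = dip-slip × sin(dip) = 19150 × sin(35.2°) = 11000 m = 11 km

11 km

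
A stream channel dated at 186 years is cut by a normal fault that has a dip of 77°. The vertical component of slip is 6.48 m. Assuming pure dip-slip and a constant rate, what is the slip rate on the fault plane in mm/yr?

35.8 mm/yr

dip-slip = throw / sin(dip) = 6.48 m / sin(77°) = 6.650 m
rate = 6.650 m / 186 years = 0.0358 m/yr = 35.8 mm/yr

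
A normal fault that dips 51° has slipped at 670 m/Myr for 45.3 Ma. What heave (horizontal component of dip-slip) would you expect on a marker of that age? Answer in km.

19.1 km

dip-slip = rate × time = 670 m/Myr × 45.3 Ma = 30350 m
heave = dip-slip × cos(dip) = 30350 × cos(51°) = 19100 m = 19.1 km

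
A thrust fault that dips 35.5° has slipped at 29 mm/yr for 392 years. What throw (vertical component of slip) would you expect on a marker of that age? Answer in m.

6.60 m

dip-slip = rate × time = 29 mm/yr × 392 years = 11.37 m
throw = dip-slip × sin(dip) = 11.37 × sin(35.5°) = 6.60 m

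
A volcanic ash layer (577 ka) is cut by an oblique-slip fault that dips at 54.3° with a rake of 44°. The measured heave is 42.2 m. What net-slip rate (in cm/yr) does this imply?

0.0180 cm/yr

dip-slip = heave / cos(dip) = 42.2 / cos(54.3°) = 72.32 m
net slip = dip-slip / sin(rake) = 72.32 / sin(44°) = 104.1 m
rate = 104.1 m / 577 ka = 0.000180 m/yr = 0.0180 cm/yr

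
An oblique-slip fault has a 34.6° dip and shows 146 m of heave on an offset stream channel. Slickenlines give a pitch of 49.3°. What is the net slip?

234 m

dip-slip = heave / cos(dip) = 146 / cos(34.6°) = 177.4 m
net slip = dip-slip / sin(rake) = 177.4 / sin(49.3°) = 234 m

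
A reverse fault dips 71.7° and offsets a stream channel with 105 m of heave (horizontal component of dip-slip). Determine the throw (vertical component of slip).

throw = heave × tan(dip) = 105 × tan(71.7°) = 317 m

317 m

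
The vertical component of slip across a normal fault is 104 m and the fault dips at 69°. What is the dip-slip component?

dip-slip = throw / sin(dip) = 104 / sin(69°) = 111 m

111 m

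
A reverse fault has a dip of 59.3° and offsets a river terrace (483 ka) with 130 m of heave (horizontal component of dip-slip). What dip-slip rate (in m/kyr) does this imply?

dip-slip = heave / cos(dip) = 130 m / cos(59.3°) = 254.6 m
rate = 254.6 m / 483 ka = 0.000527 m/yr = 0.527 m/kyr

0.527 m/kyr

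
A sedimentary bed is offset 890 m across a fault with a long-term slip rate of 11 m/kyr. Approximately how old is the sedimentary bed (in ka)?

age = offset / rate = 890 m / (11 m/kyr) = 80900 yr = 80.9 ka

80.9 ka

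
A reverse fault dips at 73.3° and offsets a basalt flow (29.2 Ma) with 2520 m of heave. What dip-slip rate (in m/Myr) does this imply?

dip-slip = heave / cos(dip) = 2520 m / cos(73.3°) = 8769 m
rate = 8769 m / 29.2 Ma = 0.000300 m/yr = 300 m/Myr

300 m/Myr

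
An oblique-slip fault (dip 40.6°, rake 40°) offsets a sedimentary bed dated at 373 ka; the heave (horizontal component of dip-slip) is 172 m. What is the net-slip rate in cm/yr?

0.0945 cm/yr

dip-slip = heave / cos(dip) = 172 / cos(40.6°) = 226.5 m
net slip = dip-slip / sin(rake) = 226.5 / sin(40°) = 352.4 m
rate = 352.4 m / 373 ka = 0.000945 m/yr = 0.0945 cm/yr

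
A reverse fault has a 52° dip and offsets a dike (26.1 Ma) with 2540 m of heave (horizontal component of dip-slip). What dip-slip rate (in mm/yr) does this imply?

dip-slip = heave / cos(dip) = 2540 m / cos(52°) = 4126 m
rate = 4126 m / 26.1 Ma = 0.000158 m/yr = 0.158 mm/yr

0.158 mm/yr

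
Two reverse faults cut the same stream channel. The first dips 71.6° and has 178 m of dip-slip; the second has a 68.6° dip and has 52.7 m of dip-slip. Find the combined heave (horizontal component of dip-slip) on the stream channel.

75.4 m

heave_A = 178 × cos(71.6°) = 56.19 m
heave_B = 52.7 × cos(68.6°) = 19.23 m
total = 56.19 + 19.23 = 75.4 m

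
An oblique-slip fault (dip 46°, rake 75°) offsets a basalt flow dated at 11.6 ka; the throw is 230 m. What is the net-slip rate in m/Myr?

dip-slip = throw / sin(dip) = 230 / sin(46°) = 319.7 m
net slip = dip-slip / sin(rake) = 319.7 / sin(75°) = 331 m
rate = 331 m / 11.6 ka = 0.0285 m/yr = 28500 m/Myr

28500 m/Myr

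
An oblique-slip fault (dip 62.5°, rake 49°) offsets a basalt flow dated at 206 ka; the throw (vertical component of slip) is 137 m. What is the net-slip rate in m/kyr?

dip-slip = throw / sin(dip) = 137 / sin(62.5°) = 154.5 m
net slip = dip-slip / sin(rake) = 154.5 / sin(49°) = 204.7 m
rate = 204.7 m / 206 ka = 0.000993 m/yr = 0.993 m/kyr

0.993 m/kyr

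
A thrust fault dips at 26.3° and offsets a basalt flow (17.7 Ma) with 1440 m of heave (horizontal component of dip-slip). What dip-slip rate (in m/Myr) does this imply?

dip-slip = heave / cos(dip) = 1440 m / cos(26.3°) = 1606 m
rate = 1606 m / 17.7 Ma = 0.0000907 m/yr = 90.7 m/Myr

90.7 m/Myr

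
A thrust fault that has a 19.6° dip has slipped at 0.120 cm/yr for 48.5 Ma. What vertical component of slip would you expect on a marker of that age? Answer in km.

dip-slip = rate × time = 0.120 cm/yr × 48.5 Ma = 58200 m
throw = dip-slip × sin(dip) = 58200 × sin(19.6°) = 19500 m = 19.5 km

19.5 km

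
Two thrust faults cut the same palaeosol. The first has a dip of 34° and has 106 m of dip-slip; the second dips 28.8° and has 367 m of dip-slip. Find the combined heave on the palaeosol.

409 m

heave_A = 106 × cos(34°) = 87.88 m
heave_B = 367 × cos(28.8°) = 321.6 m
total = 87.88 + 321.6 = 409 m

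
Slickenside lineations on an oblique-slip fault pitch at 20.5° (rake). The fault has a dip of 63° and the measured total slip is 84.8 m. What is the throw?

dip-slip = net slip × sin(rake) = 84.8 m × sin(20.5°) = 29.70 m
throw = dip-slip × sin(dip) = 29.70 × sin(63°) = 26.5 m

26.5 m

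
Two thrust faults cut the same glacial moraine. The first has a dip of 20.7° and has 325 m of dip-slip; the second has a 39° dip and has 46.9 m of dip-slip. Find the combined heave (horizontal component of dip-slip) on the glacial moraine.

heave_A = 325 × cos(20.7°) = 304 m
heave_B = 46.9 × cos(39°) = 36.45 m
total = 304 + 36.45 = 340 m

340 m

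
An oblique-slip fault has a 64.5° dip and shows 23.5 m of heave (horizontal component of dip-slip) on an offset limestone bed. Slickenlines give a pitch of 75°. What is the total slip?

dip-slip = heave / cos(dip) = 23.5 / cos(64.5°) = 54.59 m
net slip = dip-slip / sin(rake) = 54.59 / sin(75°) = 56.5 m

56.5 m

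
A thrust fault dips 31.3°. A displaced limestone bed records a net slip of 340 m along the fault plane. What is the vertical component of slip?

throw = dip-slip × sin(dip) = 340 m × sin(31.3°) = 177 m

177 m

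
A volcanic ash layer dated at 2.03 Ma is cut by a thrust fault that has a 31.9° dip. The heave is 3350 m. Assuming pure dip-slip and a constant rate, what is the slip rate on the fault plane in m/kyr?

1.94 m/kyr

dip-slip = heave / cos(dip) = 3350 m / cos(31.9°) = 3946 m
rate = 3946 m / 2.03 Ma = 0.00194 m/yr = 1.94 m/kyr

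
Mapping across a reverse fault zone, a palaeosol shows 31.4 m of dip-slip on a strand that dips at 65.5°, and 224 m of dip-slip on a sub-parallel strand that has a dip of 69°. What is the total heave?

heave_A = 31.4 × cos(65.5°) = 13.02 m
heave_B = 224 × cos(69°) = 80.27 m
total = 13.02 + 80.27 = 93.3 m

93.3 m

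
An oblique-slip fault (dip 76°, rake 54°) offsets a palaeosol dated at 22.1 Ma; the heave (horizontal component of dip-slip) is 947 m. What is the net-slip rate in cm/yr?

dip-slip = heave / cos(dip) = 947 / cos(76°) = 3914 m
net slip = dip-slip / sin(rake) = 3914 / sin(54°) = 4839 m
rate = 4839 m / 22.1 Ma = 0.000219 m/yr = 0.0219 cm/yr

0.0219 cm/yr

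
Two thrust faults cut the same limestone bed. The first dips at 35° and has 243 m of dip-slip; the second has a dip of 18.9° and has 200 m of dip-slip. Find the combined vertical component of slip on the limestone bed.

throw_A = 243 × sin(35°) = 139.4 m
throw_B = 200 × sin(18.9°) = 64.78 m
total = 139.4 + 64.78 = 204 m

204 m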